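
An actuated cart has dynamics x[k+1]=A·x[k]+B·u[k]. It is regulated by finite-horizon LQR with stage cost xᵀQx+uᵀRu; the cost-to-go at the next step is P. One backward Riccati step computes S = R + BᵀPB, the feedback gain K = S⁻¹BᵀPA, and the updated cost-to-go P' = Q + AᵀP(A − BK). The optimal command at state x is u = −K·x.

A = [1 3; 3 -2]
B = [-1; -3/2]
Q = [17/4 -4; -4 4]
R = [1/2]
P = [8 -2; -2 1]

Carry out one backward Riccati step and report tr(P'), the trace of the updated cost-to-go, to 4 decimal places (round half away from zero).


56.7763

BᵀP = [-5.0000 0.5000]
S = R + BᵀPB = [1/2] + [4.2500] = [4.7500]
BᵀPA = [-3.5000 -16.0000]
K = S⁻¹·BᵀPA = [-0.7368 -3.3684]
A−BK = [0.2632 -0.3684; 1.8947 -7.0526]
AᵀP(A−BK) = [2.4211 -7.7895; -7.7895 46.1053]
P' = Q + AᵀP(A−BK) = [6.6711 -11.7895; -11.7895 50.1053]
tr(P') = 56.7763


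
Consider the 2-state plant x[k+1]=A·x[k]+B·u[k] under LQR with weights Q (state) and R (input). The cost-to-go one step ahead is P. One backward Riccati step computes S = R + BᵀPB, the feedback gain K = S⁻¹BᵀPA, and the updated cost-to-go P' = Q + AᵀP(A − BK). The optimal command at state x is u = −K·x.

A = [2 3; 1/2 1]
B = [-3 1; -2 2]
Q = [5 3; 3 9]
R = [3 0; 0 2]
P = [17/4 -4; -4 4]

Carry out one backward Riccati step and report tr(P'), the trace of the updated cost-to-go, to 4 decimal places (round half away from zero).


BᵀP = [-4.7500 4.0000; -3.7500 4.0000]
S = R + BᵀPB = [3 0; 0 2] + [6.2500 3.2500; 3.2500 4.2500] = [9.2500 3.2500; 3.2500 6.2500]
BᵀPA = [-7.5000 -10.2500; -5.5000 -7.2500]
K = S⁻¹·BᵀPA = [-0.6138 -0.8571; -0.5608 -0.7143]
A−BK = [0.7196 1.1429; 0.3942 0.7143]
AᵀP(A−BK) = [2.3122 3.1429; 3.1429 4.2857]
P' = Q + AᵀP(A−BK) = [7.3122 6.1429; 6.1429 13.2857]
tr(P') = 20.5979

20.5979


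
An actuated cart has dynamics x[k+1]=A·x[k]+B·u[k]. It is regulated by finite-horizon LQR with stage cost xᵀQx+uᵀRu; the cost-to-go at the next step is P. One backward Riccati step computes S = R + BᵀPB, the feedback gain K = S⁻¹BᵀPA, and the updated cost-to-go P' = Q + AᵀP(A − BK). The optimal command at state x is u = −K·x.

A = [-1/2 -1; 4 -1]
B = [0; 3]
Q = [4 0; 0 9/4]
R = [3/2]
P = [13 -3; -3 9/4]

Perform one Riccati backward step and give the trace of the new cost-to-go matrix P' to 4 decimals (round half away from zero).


BᵀP = [-9.0000 6.7500]
S = R + BᵀPB = [3/2] + [20.2500] = [21.7500]
BᵀPA = [31.5000 2.2500]
K = S⁻¹·BᵀPA = [1.4483 0.1034]
A−BK = [-0.5000 -1.0000; -0.3448 -1.3103]
AᵀP(A−BK) = [5.6293 4.7414; 4.7414 9.0172]
P' = Q + AᵀP(A−BK) = [9.6293 4.7414; 4.7414 11.2672]
tr(P') = 20.8966

20.8966


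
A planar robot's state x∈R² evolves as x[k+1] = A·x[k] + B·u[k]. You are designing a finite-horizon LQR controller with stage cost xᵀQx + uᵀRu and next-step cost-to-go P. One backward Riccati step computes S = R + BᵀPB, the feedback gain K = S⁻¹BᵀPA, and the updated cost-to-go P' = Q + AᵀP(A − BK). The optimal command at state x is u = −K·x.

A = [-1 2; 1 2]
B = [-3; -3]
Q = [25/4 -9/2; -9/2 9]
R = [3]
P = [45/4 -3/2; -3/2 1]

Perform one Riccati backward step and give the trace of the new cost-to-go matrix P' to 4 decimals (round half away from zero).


20.8239

BᵀP = [-29.2500 1.5000]
S = R + BᵀPB = [3] + [83.2500] = [86.2500]
BᵀPA = [30.7500 -55.5000]
K = S⁻¹·BᵀPA = [0.3565 -0.6435]
A−BK = [0.0696 0.0696; 2.0696 0.0696]
AᵀP(A−BK) = [4.2870 -0.7130; -0.7130 1.2870]
P' = Q + AᵀP(A−BK) = [10.5370 -5.2130; -5.2130 10.2870]
tr(P') = 20.8239


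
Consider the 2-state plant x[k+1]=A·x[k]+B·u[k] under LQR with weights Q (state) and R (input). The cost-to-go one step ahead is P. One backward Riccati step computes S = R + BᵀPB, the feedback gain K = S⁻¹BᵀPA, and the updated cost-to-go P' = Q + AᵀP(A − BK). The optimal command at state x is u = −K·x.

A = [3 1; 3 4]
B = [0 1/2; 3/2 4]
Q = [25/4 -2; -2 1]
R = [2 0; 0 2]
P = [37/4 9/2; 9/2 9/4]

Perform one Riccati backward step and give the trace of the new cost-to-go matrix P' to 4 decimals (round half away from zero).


16.8264

BᵀP = [6.7500 3.3750; 22.6250 11.2500]
S = R + BᵀPB = [2 0; 0 2] + [5.0625 16.8750; 16.8750 56.3125] = [7.0625 16.8750; 16.8750 58.3125]
BᵀPA = [30.3750 20.2500; 101.6250 67.6250]
K = S⁻¹·BᵀPA = [0.4432 0.3121; 1.6145 1.0694]
A−BK = [2.1928 0.4653; -4.1228 -0.7457]
AᵀP(A−BK) = [6.9634 4.0941; 4.0941 2.6131]
P' = Q + AᵀP(A−BK) = [13.2134 2.0941; 2.0941 3.6131]
tr(P') = 16.8264


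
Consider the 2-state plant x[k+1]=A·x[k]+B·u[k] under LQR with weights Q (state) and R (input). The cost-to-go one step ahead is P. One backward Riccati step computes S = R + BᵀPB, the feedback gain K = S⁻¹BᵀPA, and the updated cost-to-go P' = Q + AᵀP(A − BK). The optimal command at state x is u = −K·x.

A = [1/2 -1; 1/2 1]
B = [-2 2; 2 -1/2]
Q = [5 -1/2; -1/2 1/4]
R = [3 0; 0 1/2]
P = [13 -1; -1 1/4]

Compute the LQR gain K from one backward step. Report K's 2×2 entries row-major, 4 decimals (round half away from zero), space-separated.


BᵀP = [-28.0000 2.5000; 26.5000 -2.1250]
S = R + BᵀPB = [3 0; 0 1/2] + [61.0000 -57.2500; -57.2500 54.0625] = [64.0000 -57.2500; -57.2500 54.5625]
BᵀPA = [-12.7500 30.5000; 12.1875 -28.6250]
K = S⁻¹·BᵀPA = [0.0096 0.1183; 0.2335 -0.4005]
A−BK = [0.0523 0.0376; 0.5975 0.5631]
AᵀP(A−BK) = [0.0898 0.0144; 0.0144 0.1775]
P' = Q + AᵀP(A−BK) = [5.0898 -0.4856; -0.4856 0.4275]
tr(P') = 5.5173

0.0096 0.1183 0.2335 -0.4005


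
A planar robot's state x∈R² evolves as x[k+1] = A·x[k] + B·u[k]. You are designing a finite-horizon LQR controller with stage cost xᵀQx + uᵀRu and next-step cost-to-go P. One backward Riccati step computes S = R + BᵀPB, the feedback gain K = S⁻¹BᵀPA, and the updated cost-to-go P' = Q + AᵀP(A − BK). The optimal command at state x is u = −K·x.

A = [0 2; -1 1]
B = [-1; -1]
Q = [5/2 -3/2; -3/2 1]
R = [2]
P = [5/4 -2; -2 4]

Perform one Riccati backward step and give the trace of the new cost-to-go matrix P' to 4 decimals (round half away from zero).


7.1923

BᵀP = [0.7500 -2.0000]
S = R + BᵀPB = [2] + [1.2500] = [3.2500]
BᵀPA = [2.0000 -0.5000]
K = S⁻¹·BᵀPA = [0.6154 -0.1538]
A−BK = [0.6154 1.8462; -0.3846 0.8462]
AᵀP(A−BK) = [2.7692 0.3077; 0.3077 0.9231]
P' = Q + AᵀP(A−BK) = [5.2692 -1.1923; -1.1923 1.9231]
tr(P') = 7.1923


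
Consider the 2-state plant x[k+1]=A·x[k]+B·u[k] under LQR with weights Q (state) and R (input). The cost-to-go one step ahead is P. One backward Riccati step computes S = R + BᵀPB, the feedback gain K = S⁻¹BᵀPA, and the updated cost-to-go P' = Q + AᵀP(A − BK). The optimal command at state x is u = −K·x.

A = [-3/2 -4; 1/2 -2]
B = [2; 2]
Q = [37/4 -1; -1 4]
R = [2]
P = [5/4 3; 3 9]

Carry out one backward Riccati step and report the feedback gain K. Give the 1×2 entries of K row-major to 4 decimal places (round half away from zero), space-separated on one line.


-0.0112 -1.2239

BᵀP = [8.5000 24.0000]
S = R + BᵀPB = [2] + [65.0000] = [67.0000]
BᵀPA = [-0.7500 -82.0000]
K = S⁻¹·BᵀPA = [-0.0112 -1.2239]
A−BK = [-1.4776 -1.5522; 0.5224 0.4478]
AᵀP(A−BK) = [0.5541 0.5821; 0.5821 3.6418]
P' = Q + AᵀP(A−BK) = [9.8041 -0.4179; -0.4179 7.6418]
tr(P') = 17.4459


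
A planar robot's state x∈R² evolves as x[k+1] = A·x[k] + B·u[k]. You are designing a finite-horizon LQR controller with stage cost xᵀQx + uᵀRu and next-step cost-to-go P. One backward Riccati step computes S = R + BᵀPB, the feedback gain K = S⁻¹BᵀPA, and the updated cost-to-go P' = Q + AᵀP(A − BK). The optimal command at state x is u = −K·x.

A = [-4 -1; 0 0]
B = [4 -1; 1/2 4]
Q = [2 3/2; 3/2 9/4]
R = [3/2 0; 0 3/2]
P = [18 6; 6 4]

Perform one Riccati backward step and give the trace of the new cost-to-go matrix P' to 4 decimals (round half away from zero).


BᵀP = [75.0000 26.0000; 6.0000 10.0000]
S = R + BᵀPB = [3/2 0; 0 3/2] + [313.0000 29.0000; 29.0000 34.0000] = [314.5000 29.0000; 29.0000 35.5000]
BᵀPA = [-300.0000 -75.0000; -24.0000 -6.0000]
K = S⁻¹·BᵀPA = [-0.9642 -0.2410; 0.1116 0.0279]
A−BK = [-0.0317 -0.0079; 0.0357 0.0089]
AᵀP(A−BK) = [1.4227 0.3557; 0.3557 0.0889]
P' = Q + AᵀP(A−BK) = [3.4227 1.8557; 1.8557 2.3389]
tr(P') = 5.7617

5.7617


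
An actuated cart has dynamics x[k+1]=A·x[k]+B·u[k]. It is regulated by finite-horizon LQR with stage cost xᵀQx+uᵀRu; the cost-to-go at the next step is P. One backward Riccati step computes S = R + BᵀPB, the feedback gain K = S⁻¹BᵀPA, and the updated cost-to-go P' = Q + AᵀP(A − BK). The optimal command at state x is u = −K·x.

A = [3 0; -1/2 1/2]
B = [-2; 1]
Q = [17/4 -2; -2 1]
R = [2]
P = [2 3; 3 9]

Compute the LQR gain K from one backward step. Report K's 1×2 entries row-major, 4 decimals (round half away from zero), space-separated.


BᵀP = [-1.0000 3.0000]
S = R + BᵀPB = [2] + [5.0000] = [7.0000]
BᵀPA = [-4.5000 1.5000]
K = S⁻¹·BᵀPA = [-0.6429 0.2143]
A−BK = [1.7143 0.4286; 0.1429 0.2857]
AᵀP(A−BK) = [8.3571 3.2143; 3.2143 1.9286]
P' = Q + AᵀP(A−BK) = [12.6071 1.2143; 1.2143 2.9286]
tr(P') = 15.5357

-0.6429 0.2143


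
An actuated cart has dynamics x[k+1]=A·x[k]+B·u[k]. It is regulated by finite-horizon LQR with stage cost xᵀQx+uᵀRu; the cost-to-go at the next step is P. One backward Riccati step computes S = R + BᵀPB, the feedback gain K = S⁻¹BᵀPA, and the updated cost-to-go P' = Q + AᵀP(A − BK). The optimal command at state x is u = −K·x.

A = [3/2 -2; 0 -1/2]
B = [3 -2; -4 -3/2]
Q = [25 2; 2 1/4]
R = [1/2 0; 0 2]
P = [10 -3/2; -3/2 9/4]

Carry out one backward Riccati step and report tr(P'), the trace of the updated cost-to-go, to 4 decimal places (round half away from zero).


26.7512

BᵀP = [36.0000 -13.5000; -17.7500 -0.3750]
S = R + BᵀPB = [1/2 0; 0 2] + [162.0000 -51.7500; -51.7500 36.0625] = [162.5000 -51.7500; -51.7500 38.0625]
BᵀPA = [54.0000 -65.2500; -26.6250 35.6875]
K = S⁻¹·BᵀPA = [0.1932 -0.1816; -0.4368 0.6908]
A−BK = [0.0467 -0.0738; 0.1175 -0.1901]
AᵀP(A−BK) = [0.4368 -0.6795; -0.6795 1.0645]
P' = Q + AᵀP(A−BK) = [25.4368 1.3205; 1.3205 1.3145]
tr(P') = 26.7512


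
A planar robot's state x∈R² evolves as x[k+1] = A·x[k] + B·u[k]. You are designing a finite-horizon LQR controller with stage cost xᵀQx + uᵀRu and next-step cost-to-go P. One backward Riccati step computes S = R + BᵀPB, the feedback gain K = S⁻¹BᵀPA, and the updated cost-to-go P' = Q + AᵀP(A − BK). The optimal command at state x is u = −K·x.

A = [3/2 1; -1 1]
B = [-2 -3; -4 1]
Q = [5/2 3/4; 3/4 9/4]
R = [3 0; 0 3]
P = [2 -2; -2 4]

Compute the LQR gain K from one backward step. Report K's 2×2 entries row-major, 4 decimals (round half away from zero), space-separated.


BᵀP = [4.0000 -12.0000; -8.0000 10.0000]
S = R + BᵀPB = [3 0; 0 3] + [40.0000 -24.0000; -24.0000 34.0000] = [43.0000 -24.0000; -24.0000 37.0000]
BᵀPA = [18.0000 -8.0000; -22.0000 2.0000]
K = S⁻¹·BᵀPA = [0.1360 -0.2443; -0.5064 -0.1044]
A−BK = [0.2527 0.1980; 0.0502 0.1271]
AᵀP(A−BK) = [0.9118 0.1005; 0.1005 0.2542]
P' = Q + AᵀP(A−BK) = [3.4118 0.8505; 0.8505 2.5042]
tr(P') = 5.9160

0.1360 -0.2443 -0.5064 -0.1044


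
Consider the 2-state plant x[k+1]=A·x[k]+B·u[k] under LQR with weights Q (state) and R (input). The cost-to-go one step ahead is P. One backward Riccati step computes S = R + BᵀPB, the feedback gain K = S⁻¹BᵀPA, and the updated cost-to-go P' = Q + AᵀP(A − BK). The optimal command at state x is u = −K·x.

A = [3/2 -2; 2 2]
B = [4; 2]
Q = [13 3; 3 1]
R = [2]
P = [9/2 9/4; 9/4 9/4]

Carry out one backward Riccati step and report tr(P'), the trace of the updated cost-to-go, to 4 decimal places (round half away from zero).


21.8892

BᵀP = [22.5000 13.5000]
S = R + BᵀPB = [2] + [117.0000] = [119.0000]
BᵀPA = [60.7500 -18.0000]
K = S⁻¹·BᵀPA = [0.5105 -0.1513]
A−BK = [-0.5420 -1.3950; 0.9790 2.3025]
AᵀP(A−BK) = [1.6119 2.4391; 2.4391 6.2773]
P' = Q + AᵀP(A−BK) = [14.6119 5.4391; 5.4391 7.2773]
tr(P') = 21.8892


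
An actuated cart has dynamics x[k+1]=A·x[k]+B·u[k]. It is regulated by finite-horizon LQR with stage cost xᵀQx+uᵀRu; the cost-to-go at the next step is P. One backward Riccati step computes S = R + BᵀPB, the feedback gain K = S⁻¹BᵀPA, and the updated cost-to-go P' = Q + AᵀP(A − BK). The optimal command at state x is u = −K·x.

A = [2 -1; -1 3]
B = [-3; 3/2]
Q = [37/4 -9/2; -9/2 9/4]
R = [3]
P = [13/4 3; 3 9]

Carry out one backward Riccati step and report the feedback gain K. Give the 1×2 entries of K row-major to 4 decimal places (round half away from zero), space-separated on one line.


-0.5882 0.7353

BᵀP = [-5.2500 4.5000]
S = R + BᵀPB = [3] + [22.5000] = [25.5000]
BᵀPA = [-15.0000 18.7500]
K = S⁻¹·BᵀPA = [-0.5882 0.7353]
A−BK = [0.2353 1.2059; -0.1176 1.8971]
AᵀP(A−BK) = [1.1765 -1.4706; -1.4706 52.4632]
P' = Q + AᵀP(A−BK) = [10.4265 -5.9706; -5.9706 54.7132]
tr(P') = 65.1397


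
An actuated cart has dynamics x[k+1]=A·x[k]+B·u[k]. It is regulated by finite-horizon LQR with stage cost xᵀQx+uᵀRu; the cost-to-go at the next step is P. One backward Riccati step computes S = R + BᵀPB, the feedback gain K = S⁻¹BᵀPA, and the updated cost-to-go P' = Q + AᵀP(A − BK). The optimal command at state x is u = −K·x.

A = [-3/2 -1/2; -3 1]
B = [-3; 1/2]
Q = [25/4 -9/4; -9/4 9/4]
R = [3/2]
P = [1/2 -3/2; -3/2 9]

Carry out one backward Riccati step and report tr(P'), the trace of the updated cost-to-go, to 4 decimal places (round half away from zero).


35.9338

BᵀP = [-2.2500 9.0000]
S = R + BᵀPB = [3/2] + [11.2500] = [12.7500]
BᵀPA = [-23.6250 10.1250]
K = S⁻¹·BᵀPA = [-1.8529 0.7941]
A−BK = [-7.0588 1.8824; -2.0735 0.6029]
AᵀP(A−BK) = [24.8493 -7.8640; -7.8640 2.5846]
P' = Q + AᵀP(A−BK) = [31.0993 -10.1140; -10.1140 4.8346]
tr(P') = 35.9338


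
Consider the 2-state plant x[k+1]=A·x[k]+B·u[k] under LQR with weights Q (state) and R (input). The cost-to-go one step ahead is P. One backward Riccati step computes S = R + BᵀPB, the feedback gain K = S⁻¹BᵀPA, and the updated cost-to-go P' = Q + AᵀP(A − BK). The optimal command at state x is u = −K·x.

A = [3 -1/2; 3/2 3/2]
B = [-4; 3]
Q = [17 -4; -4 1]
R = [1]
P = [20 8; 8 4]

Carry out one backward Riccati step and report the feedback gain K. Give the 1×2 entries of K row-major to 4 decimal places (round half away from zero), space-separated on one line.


-1.2000 -0.0121

BᵀP = [-56.0000 -20.0000]
S = R + BᵀPB = [1] + [164.0000] = [165.0000]
BᵀPA = [-198.0000 -2.0000]
K = S⁻¹·BᵀPA = [-1.2000 -0.0121]
A−BK = [-1.8000 -0.5485; 5.1000 1.5364]
AᵀP(A−BK) = [23.4000 6.6000; 6.6000 1.9758]
P' = Q + AᵀP(A−BK) = [40.4000 2.6000; 2.6000 2.9758]
tr(P') = 43.3758


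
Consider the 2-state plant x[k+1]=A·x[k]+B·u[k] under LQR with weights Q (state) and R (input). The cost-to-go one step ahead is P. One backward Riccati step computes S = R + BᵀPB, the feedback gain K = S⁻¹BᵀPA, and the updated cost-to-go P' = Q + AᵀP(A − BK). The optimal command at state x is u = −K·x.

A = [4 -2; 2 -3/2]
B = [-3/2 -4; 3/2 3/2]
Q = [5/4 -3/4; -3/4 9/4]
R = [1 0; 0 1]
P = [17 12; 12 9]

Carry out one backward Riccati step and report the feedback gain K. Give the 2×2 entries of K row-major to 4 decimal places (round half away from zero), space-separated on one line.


1.5465 -1.0060 -2.0433 1.1735

BᵀP = [-7.5000 -4.5000; -50.0000 -34.5000]
S = R + BᵀPB = [1 0; 0 1] + [4.5000 23.2500; 23.2500 148.2500] = [5.5000 23.2500; 23.2500 149.2500]
BᵀPA = [-39.0000 21.7500; -269.0000 151.7500]
K = S⁻¹·BᵀPA = [1.5465 -1.0060; -2.0433 1.1735]
A−BK = [-1.8533 1.1848; 2.7452 -1.7512]
AᵀP(A−BK) = [10.6774 -6.5721; -6.5721 4.0573]
P' = Q + AᵀP(A−BK) = [11.9274 -7.3221; -7.3221 6.3073]
tr(P') = 18.2347


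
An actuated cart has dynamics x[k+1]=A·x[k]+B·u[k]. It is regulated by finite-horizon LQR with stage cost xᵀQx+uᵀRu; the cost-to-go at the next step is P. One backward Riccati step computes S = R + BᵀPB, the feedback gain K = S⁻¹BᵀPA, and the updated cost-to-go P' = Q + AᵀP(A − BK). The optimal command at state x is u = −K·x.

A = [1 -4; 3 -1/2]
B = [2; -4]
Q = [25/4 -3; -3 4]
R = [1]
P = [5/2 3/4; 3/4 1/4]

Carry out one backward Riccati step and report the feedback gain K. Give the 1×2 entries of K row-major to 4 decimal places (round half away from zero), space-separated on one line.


BᵀP = [2.0000 0.5000]
S = R + BᵀPB = [1] + [2.0000] = [3.0000]
BᵀPA = [3.5000 -8.2500]
K = S⁻¹·BᵀPA = [1.1667 -2.7500]
A−BK = [-1.3333 1.5000; 7.6667 -11.5000]
AᵀP(A−BK) = [5.1667 -10.1250; -10.1250 20.3750]
P' = Q + AᵀP(A−BK) = [11.4167 -13.1250; -13.1250 24.3750]
tr(P') = 35.7917

1.1667 -2.7500


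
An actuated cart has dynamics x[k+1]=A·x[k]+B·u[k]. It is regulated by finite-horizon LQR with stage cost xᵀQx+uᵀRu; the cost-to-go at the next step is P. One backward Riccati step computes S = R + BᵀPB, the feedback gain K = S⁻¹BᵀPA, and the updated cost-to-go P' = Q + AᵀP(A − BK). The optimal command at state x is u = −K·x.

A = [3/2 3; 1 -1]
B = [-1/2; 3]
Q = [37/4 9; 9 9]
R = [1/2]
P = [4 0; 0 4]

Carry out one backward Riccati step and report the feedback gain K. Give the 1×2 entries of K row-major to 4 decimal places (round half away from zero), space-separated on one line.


BᵀP = [-2.0000 12.0000]
S = R + BᵀPB = [1/2] + [37.0000] = [37.5000]
BᵀPA = [9.0000 -18.0000]
K = S⁻¹·BᵀPA = [0.2400 -0.4800]
A−BK = [1.6200 2.7600; 0.2800 0.4400]
AᵀP(A−BK) = [10.8400 18.3200; 18.3200 31.3600]
P' = Q + AᵀP(A−BK) = [20.0900 27.3200; 27.3200 40.3600]
tr(P') = 60.4500

0.2400 -0.4800


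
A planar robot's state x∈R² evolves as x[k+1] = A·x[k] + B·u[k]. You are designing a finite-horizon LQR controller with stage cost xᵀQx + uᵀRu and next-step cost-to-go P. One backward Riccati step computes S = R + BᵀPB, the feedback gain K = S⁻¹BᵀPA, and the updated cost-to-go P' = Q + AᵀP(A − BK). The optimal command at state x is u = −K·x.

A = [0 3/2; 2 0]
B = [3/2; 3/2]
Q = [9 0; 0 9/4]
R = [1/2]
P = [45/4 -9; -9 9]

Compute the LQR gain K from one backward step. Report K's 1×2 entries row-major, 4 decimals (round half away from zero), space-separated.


BᵀP = [3.3750 0.0000]
S = R + BᵀPB = [1/2] + [5.0625] = [5.5625]
BᵀPA = [0.0000 5.0625]
K = S⁻¹·BᵀPA = [0.0000 0.9101]
A−BK = [0.0000 0.1348; 2.0000 -1.3652]
AᵀP(A−BK) = [36.0000 -27.0000; -27.0000 20.7051]
P' = Q + AᵀP(A−BK) = [45.0000 -27.0000; -27.0000 22.9551]
tr(P') = 67.9551

0.0000 0.9101


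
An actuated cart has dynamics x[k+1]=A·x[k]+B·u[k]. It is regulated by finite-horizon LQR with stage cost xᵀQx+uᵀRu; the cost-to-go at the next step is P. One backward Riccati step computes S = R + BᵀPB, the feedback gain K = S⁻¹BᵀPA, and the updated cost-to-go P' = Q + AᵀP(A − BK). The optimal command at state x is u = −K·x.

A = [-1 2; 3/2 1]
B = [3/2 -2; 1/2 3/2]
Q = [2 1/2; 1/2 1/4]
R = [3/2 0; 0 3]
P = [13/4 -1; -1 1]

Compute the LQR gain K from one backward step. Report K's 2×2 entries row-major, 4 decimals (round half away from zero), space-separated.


-0.0850 0.7636 0.5105 -0.1927

BᵀP = [4.3750 -1.0000; -8.0000 3.5000]
S = R + BᵀPB = [3/2 0; 0 3] + [6.0625 -10.2500; -10.2500 21.2500] = [7.5625 -10.2500; -10.2500 24.2500]
BᵀPA = [-5.8750 7.7500; 13.2500 -12.5000]
K = S⁻¹·BᵀPA = [-0.0850 0.7636; 0.5105 -0.1927]
A−BK = [0.1484 0.4692; 0.7768 0.9072]
AᵀP(A−BK) = [1.2370 0.0395; 0.0395 1.6732]
P' = Q + AᵀP(A−BK) = [3.2370 0.5395; 0.5395 1.9232]
tr(P') = 5.1602


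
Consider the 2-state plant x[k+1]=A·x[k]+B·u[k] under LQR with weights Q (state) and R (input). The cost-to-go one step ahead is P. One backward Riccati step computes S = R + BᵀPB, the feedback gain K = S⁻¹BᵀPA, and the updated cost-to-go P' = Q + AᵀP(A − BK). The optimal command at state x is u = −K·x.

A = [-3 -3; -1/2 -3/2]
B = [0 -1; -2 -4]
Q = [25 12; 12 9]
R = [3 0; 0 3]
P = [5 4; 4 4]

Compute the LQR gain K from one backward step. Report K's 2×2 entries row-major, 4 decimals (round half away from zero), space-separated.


-0.0213 0.0638 0.7101 0.8697

BᵀP = [-8.0000 -8.0000; -21.0000 -20.0000]
S = R + BᵀPB = [3 0; 0 3] + [16.0000 40.0000; 40.0000 101.0000] = [19.0000 40.0000; 40.0000 104.0000]
BᵀPA = [28.0000 36.0000; 73.0000 93.0000]
K = S⁻¹·BᵀPA = [-0.0213 0.0638; 0.7101 0.8697]
A−BK = [-2.2899 -2.1303; 2.2979 2.1064]
AᵀP(A−BK) = [6.7580 6.7261; 6.7261 6.8218]
P' = Q + AᵀP(A−BK) = [31.7580 18.7261; 18.7261 15.8218]
tr(P') = 47.5798


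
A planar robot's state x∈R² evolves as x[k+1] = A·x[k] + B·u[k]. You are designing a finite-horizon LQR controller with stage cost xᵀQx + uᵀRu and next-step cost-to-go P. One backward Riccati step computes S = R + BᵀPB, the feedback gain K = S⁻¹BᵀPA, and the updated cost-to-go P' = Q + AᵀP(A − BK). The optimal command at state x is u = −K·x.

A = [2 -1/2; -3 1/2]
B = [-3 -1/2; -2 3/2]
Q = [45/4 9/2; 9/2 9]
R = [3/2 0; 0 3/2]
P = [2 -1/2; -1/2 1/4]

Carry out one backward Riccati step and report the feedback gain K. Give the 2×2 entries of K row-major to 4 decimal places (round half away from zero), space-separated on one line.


BᵀP = [-5.0000 1.0000; -1.7500 0.6250]
S = R + BᵀPB = [3/2 0; 0 3/2] + [13.0000 4.0000; 4.0000 1.8125] = [14.5000 4.0000; 4.0000 3.3125]
BᵀPA = [-13.0000 3.0000; -5.3750 1.1875]
K = S⁻¹·BᵀPA = [-0.6732 0.1620; -0.8098 0.1629]
A−BK = [-0.4244 0.0673; -3.1317 0.5795]
AᵀP(A−BK) = [3.1463 -0.6439; -0.6439 0.1332]
P' = Q + AᵀP(A−BK) = [14.3963 3.8561; 3.8561 9.1332]
tr(P') = 23.5295

-0.6732 0.1620 -0.8098 0.1629


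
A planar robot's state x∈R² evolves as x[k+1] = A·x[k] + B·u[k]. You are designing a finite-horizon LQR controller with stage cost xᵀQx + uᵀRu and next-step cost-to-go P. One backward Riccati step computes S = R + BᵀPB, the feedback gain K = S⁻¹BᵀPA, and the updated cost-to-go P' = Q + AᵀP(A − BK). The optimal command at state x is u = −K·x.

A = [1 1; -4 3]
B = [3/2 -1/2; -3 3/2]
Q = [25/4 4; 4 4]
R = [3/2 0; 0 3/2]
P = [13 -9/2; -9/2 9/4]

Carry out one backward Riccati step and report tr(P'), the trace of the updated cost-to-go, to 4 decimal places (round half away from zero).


BᵀP = [33.0000 -13.5000; -13.2500 5.6250]
S = R + BᵀPB = [3/2 0; 0 3/2] + [90.0000 -36.7500; -36.7500 15.0625] = [91.5000 -36.7500; -36.7500 16.5625]
BᵀPA = [87.0000 -7.5000; -35.7500 3.6250]
K = S⁻¹·BᵀPA = [0.7709 0.0546; -0.4480 0.3400]
A−BK = [-0.3803 1.0881; -1.0153 2.6538]
AᵀP(A−BK) = [1.9170 -2.0944; -2.0944 5.4269]
P' = Q + AᵀP(A−BK) = [8.1670 1.9056; 1.9056 9.4269]
tr(P') = 17.5939

17.5939


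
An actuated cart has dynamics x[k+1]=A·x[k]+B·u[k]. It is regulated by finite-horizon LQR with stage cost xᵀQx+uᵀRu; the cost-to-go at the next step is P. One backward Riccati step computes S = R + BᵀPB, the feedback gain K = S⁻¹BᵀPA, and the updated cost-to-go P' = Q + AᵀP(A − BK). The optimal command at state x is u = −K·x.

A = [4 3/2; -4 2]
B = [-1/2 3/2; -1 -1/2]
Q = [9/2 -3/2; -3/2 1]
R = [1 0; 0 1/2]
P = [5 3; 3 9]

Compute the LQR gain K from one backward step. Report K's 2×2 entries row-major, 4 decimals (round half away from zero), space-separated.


BᵀP = [-5.5000 -10.5000; 6.0000 0.0000]
S = R + BᵀPB = [1 0; 0 1/2] + [13.2500 -3.0000; -3.0000 9.0000] = [14.2500 -3.0000; -3.0000 9.5000]
BᵀPA = [20.0000 -29.2500; 24.0000 9.0000]
K = S⁻¹·BᵀPA = [2.0732 -1.9852; 3.1810 0.3205]
A−BK = [0.2651 0.0267; -0.3363 0.1751]
AᵀP(A−BK) = [10.1919 -3.9881; -3.9881 4.2997]
P' = Q + AᵀP(A−BK) = [14.6919 -5.4881; -5.4881 5.2997]
tr(P') = 19.9916

2.0732 -1.9852 3.1810 0.3205


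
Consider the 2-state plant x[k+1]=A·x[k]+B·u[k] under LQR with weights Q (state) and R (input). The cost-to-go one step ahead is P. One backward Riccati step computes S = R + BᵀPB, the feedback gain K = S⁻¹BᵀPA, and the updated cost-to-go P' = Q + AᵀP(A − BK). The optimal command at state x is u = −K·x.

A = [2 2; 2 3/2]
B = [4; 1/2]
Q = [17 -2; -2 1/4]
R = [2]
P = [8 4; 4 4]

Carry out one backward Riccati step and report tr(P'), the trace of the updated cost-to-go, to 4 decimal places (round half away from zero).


27.2772

BᵀP = [34.0000 18.0000]
S = R + BᵀPB = [2] + [145.0000] = [147.0000]
BᵀPA = [104.0000 95.0000]
K = S⁻¹·BᵀPA = [0.7075 0.6463]
A−BK = [-0.8299 -0.5850; 1.6463 1.1769]
AᵀP(A−BK) = [6.4218 4.7891; 4.7891 3.6054]
P' = Q + AᵀP(A−BK) = [23.4218 2.7891; 2.7891 3.8554]
tr(P') = 27.2772


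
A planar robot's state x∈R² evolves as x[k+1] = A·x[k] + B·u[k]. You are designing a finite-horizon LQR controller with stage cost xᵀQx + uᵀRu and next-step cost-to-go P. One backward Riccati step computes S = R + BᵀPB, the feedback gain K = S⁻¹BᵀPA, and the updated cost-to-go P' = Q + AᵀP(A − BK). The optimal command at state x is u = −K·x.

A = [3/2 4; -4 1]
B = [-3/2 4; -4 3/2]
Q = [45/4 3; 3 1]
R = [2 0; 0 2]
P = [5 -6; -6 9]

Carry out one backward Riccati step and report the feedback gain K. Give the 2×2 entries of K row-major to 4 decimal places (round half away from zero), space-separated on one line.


1.3087 0.1688 0.8307 0.9652

BᵀP = [16.5000 -27.0000; 11.0000 -10.5000]
S = R + BᵀPB = [2 0; 0 2] + [83.2500 25.5000; 25.5000 28.2500] = [85.2500 25.5000; 25.5000 30.2500]
BᵀPA = [132.7500 39.0000; 58.5000 33.5000]
K = S⁻¹·BᵀPA = [1.3087 0.1688; 0.8307 0.9652]
A−BK = [0.1404 0.3925; -0.0111 0.2274]
AᵀP(A−BK) = [4.9239 2.1327; 2.1327 2.0847]
P' = Q + AᵀP(A−BK) = [16.1739 5.1327; 5.1327 3.0847]
tr(P') = 19.2587


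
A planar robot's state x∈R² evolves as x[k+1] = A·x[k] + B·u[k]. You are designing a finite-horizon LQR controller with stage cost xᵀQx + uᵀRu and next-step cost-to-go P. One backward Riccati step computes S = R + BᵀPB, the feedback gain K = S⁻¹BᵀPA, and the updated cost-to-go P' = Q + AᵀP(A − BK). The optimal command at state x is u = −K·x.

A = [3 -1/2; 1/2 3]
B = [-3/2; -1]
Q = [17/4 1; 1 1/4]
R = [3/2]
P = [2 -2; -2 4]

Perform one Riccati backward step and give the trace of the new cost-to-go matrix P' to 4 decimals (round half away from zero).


55.3750

BᵀP = [-1.0000 -1.0000]
S = R + BᵀPB = [3/2] + [2.5000] = [4.0000]
BᵀPA = [-3.5000 -2.5000]
K = S⁻¹·BᵀPA = [-0.8750 -0.6250]
A−BK = [1.6875 -1.4375; -0.3750 2.3750]
AᵀP(A−BK) = [9.9375 -16.6875; -16.6875 40.9375]
P' = Q + AᵀP(A−BK) = [14.1875 -15.6875; -15.6875 41.1875]
tr(P') = 55.3750


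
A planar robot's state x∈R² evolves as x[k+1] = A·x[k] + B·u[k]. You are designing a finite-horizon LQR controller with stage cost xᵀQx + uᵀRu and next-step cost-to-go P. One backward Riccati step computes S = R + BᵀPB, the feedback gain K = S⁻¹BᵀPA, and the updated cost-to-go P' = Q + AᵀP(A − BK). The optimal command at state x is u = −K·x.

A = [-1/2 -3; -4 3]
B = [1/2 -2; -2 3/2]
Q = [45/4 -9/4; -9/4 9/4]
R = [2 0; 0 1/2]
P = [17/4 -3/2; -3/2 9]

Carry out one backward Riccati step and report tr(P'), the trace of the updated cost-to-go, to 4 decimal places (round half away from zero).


26.6360

BᵀP = [5.1250 -18.7500; -10.7500 16.5000]
S = R + BᵀPB = [2 0; 0 1/2] + [40.0625 -38.3750; -38.3750 46.2500] = [42.0625 -38.3750; -38.3750 46.7500]
BᵀPA = [72.4375 -71.6250; -60.6250 81.7500]
K = S⁻¹·BᵀPA = [2.1466 -0.4279; 0.4653 1.3974]
A−BK = [-0.6427 0.0087; -0.4047 0.0480]
AᵀP(A−BK) = [11.7736 -1.6594; -1.6594 1.3624]
P' = Q + AᵀP(A−BK) = [23.0236 -3.9094; -3.9094 3.6124]
tr(P') = 26.6360


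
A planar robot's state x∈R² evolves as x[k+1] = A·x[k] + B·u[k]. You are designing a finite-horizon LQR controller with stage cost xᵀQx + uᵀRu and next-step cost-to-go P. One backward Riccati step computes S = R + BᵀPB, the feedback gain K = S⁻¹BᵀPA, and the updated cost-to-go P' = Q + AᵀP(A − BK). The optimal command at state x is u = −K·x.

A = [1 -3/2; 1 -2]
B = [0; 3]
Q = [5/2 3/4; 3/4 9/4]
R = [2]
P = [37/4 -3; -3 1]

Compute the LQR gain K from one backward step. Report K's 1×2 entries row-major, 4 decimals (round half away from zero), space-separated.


BᵀP = [-9.0000 3.0000]
S = R + BᵀPB = [2] + [9.0000] = [11.0000]
BᵀPA = [-6.0000 7.5000]
K = S⁻¹·BᵀPA = [-0.5455 0.6818]
A−BK = [1.0000 -1.5000; 2.6364 -4.0455]
AᵀP(A−BK) = [0.9773 -1.2841; -1.2841 1.6989]
P' = Q + AᵀP(A−BK) = [3.4773 -0.5341; -0.5341 3.9489]
tr(P') = 7.4261

-0.5455 0.6818


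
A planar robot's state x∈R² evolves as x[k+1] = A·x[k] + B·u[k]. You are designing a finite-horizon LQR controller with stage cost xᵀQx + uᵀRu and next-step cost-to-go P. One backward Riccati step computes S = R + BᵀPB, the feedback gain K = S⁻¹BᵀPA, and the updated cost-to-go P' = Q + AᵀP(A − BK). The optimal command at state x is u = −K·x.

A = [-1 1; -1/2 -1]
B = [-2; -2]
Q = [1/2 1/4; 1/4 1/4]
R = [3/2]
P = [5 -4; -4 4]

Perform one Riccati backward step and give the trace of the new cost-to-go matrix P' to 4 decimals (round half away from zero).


BᵀP = [-2.0000 0.0000]
S = R + BᵀPB = [3/2] + [4.0000] = [5.5000]
BᵀPA = [2.0000 -2.0000]
K = S⁻¹·BᵀPA = [0.3636 -0.3636]
A−BK = [-0.2727 0.2727; 0.2273 -1.7273]
AᵀP(A−BK) = [1.2727 -4.2727; -4.2727 16.2727]
P' = Q + AᵀP(A−BK) = [1.7727 -4.0227; -4.0227 16.5227]
tr(P') = 18.2955

18.2955


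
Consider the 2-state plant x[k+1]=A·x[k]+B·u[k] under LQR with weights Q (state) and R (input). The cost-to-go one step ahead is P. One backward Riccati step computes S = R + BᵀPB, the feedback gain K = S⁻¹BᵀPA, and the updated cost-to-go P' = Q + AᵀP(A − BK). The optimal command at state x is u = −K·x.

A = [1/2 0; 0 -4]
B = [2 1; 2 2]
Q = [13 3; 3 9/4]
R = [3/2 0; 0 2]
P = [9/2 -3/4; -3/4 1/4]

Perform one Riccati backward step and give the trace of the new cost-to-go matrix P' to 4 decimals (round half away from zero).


18.1884

BᵀP = [7.5000 -1.0000; 3.0000 -0.2500]
S = R + BᵀPB = [3/2 0; 0 2] + [13.0000 5.5000; 5.5000 2.5000] = [14.5000 5.5000; 5.5000 4.5000]
BᵀPA = [3.7500 4.0000; 1.5000 1.0000]
K = S⁻¹·BᵀPA = [0.2464 0.3571; 0.0321 -0.2143]
A−BK = [-0.0250 -0.5000; -0.5571 -4.2857]
AᵀP(A−BK) = [0.1527 0.4821; 0.4821 2.7857]
P' = Q + AᵀP(A−BK) = [13.1527 3.4821; 3.4821 5.0357]
tr(P') = 18.1884


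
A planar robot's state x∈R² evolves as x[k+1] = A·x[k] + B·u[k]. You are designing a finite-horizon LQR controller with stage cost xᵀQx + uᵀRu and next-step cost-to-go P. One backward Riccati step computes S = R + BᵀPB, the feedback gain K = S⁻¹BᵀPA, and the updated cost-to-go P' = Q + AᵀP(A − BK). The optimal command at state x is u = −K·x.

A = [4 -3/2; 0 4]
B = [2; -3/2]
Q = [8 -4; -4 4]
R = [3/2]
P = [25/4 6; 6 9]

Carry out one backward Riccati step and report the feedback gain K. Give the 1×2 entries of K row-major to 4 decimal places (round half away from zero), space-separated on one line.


BᵀP = [3.5000 -1.5000]
S = R + BᵀPB = [3/2] + [9.2500] = [10.7500]
BᵀPA = [14.0000 -11.2500]
K = S⁻¹·BᵀPA = [1.3023 -1.0465]
A−BK = [1.3953 0.5930; 1.9535 2.4302]
AᵀP(A−BK) = [81.7674 73.1512; 73.1512 74.2892]
P' = Q + AᵀP(A−BK) = [89.7674 69.1512; 69.1512 78.2892]
tr(P') = 168.0567

1.3023 -1.0465


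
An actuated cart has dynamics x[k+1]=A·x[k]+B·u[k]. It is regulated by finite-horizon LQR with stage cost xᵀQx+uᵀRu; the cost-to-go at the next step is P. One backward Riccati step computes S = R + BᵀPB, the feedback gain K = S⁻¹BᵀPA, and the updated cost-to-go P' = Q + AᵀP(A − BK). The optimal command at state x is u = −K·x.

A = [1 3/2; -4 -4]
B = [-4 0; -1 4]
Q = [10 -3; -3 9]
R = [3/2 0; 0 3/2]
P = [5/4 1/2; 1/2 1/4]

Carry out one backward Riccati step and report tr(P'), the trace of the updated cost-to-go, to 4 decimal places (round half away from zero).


20.0774

BᵀP = [-5.5000 -2.2500; 2.0000 1.0000]
S = R + BᵀPB = [3/2 0; 0 3/2] + [24.2500 -9.0000; -9.0000 4.0000] = [25.7500 -9.0000; -9.0000 5.5000]
BᵀPA = [3.5000 0.7500; -2.0000 -1.0000]
K = S⁻¹·BᵀPA = [0.0206 -0.0804; -0.3299 -0.3134]
A−BK = [1.0825 1.1784; -2.6598 -2.8268]
AᵀP(A−BK) = [0.5180 0.5296; 0.5296 0.5594]
P' = Q + AᵀP(A−BK) = [10.5180 -2.4704; -2.4704 9.5594]
tr(P') = 20.0774


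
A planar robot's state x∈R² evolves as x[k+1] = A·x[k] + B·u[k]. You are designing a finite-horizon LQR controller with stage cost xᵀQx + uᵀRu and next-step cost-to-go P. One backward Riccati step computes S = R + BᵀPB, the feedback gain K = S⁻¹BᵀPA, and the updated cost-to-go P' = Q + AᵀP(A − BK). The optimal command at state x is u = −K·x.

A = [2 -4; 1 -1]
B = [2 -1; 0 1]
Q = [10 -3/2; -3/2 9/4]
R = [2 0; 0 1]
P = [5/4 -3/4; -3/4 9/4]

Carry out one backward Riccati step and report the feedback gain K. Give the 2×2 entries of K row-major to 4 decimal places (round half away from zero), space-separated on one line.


BᵀP = [2.5000 -1.5000; -2.0000 3.0000]
S = R + BᵀPB = [2 0; 0 1] + [5.0000 -4.0000; -4.0000 5.0000] = [7.0000 -4.0000; -4.0000 6.0000]
BᵀPA = [3.5000 -8.5000; -1.0000 5.0000]
K = S⁻¹·BᵀPA = [0.6538 -1.1923; 0.2692 0.0385]
A−BK = [0.9615 -1.5769; 0.7308 -1.0385]
AᵀP(A−BK) = [2.2308 -3.5385; -3.5385 5.9231]
P' = Q + AᵀP(A−BK) = [12.2308 -5.0385; -5.0385 8.1731]
tr(P') = 20.4038

0.6538 -1.1923 0.2692 0.0385


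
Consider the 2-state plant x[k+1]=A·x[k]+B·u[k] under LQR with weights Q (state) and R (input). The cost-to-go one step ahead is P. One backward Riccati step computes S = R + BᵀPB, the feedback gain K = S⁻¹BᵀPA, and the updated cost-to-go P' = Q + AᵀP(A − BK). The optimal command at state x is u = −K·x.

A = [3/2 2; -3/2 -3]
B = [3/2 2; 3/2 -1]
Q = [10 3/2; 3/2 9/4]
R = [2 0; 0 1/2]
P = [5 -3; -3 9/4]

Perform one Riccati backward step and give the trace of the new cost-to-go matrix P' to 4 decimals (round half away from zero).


14.6047

BᵀP = [3.0000 -1.1250; 13.0000 -8.2500]
S = R + BᵀPB = [2 0; 0 1/2] + [2.8125 7.1250; 7.1250 34.2500] = [4.8125 7.1250; 7.1250 34.7500]
BᵀPA = [6.1875 9.3750; 31.8750 50.7500]
K = S⁻¹·BᵀPA = [-0.1038 -0.3075; 0.9386 1.5235]
A−BK = [-0.2214 -0.5857; -0.4057 -1.0153]
AᵀP(A−BK) = [0.5385 0.9667; 0.9667 1.8162]
P' = Q + AᵀP(A−BK) = [10.5385 2.4667; 2.4667 4.0662]
tr(P') = 14.6047


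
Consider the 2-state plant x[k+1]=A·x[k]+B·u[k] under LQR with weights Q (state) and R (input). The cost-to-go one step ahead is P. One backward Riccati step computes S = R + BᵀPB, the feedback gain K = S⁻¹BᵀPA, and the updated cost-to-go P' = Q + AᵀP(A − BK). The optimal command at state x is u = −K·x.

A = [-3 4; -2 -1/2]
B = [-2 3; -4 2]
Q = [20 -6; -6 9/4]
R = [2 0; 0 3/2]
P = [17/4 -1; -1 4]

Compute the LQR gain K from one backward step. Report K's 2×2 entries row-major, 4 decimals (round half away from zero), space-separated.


0.0515 0.9921 -0.9169 1.8668

BᵀP = [-4.5000 -14.0000; 10.7500 5.0000]
S = R + BᵀPB = [2 0; 0 3/2] + [65.0000 -41.5000; -41.5000 42.2500] = [67.0000 -41.5000; -41.5000 43.7500]
BᵀPA = [41.5000 -11.0000; -42.2500 40.5000]
K = S⁻¹·BᵀPA = [0.0515 0.9921; -0.9169 1.8668]
A−BK = [-0.1464 0.3838; 0.0397 -0.2651]
AᵀP(A−BK) = [1.3753 -2.8002; -2.8002 8.3069]
P' = Q + AᵀP(A−BK) = [21.3753 -8.8002; -8.8002 10.5569]
tr(P') = 31.9322


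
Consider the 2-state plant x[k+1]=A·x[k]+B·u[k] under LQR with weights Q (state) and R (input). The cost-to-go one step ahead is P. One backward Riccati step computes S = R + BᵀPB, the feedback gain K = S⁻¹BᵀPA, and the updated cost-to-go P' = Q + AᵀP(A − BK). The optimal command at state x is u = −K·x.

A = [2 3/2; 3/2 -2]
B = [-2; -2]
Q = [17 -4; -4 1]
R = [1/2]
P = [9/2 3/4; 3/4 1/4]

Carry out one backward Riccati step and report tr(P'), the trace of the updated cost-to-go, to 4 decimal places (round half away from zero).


19.6850

BᵀP = [-10.5000 -2.0000]
S = R + BᵀPB = [1/2] + [25.0000] = [25.5000]
BᵀPA = [-24.0000 -11.7500]
K = S⁻¹·BᵀPA = [-0.9412 -0.4608]
A−BK = [0.1176 0.5784; -0.3824 -2.9216]
AᵀP(A−BK) = [0.4743 0.3787; 0.3787 1.2108]
P' = Q + AᵀP(A−BK) = [17.4743 -3.6213; -3.6213 2.2108]
tr(P') = 19.6850


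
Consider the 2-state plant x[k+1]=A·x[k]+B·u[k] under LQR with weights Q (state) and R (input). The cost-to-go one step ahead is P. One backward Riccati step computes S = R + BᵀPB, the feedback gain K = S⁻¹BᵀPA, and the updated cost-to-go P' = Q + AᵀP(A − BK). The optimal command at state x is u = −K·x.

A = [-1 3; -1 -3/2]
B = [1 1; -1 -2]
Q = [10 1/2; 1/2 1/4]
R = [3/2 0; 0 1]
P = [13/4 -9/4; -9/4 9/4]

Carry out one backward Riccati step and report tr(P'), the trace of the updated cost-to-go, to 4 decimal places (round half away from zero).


BᵀP = [5.5000 -4.5000; 7.7500 -6.7500]
S = R + BᵀPB = [3/2 0; 0 1] + [10.0000 14.5000; 14.5000 21.2500] = [11.5000 14.5000; 14.5000 22.2500]
BᵀPA = [-1.0000 23.2500; -1.0000 33.3750]
K = S⁻¹·BᵀPA = [-0.1699 0.7315; 0.0658 1.0233]
A−BK = [-0.8959 1.2452; -1.0384 1.2781]
AᵀP(A−BK) = [0.8959 -1.2452; -1.2452 3.4027]
P' = Q + AᵀP(A−BK) = [10.8959 -0.7452; -0.7452 3.6527]
tr(P') = 14.5486

14.5486


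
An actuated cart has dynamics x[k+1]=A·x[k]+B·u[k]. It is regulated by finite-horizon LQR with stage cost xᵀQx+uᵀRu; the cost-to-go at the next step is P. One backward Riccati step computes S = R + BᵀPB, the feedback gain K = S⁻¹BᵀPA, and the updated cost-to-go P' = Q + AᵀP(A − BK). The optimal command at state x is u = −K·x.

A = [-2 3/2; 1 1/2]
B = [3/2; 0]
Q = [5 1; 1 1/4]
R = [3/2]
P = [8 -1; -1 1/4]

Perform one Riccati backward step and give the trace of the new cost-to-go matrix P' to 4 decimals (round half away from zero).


9.4567

BᵀP = [12.0000 -1.5000]
S = R + BᵀPB = [3/2] + [18.0000] = [19.5000]
BᵀPA = [-25.5000 17.2500]
K = S⁻¹·BᵀPA = [-1.3077 0.8846]
A−BK = [-0.0385 0.1731; 1.0000 0.5000]
AᵀP(A−BK) = [2.9038 -1.8173; -1.8173 1.3029]
P' = Q + AᵀP(A−BK) = [7.9038 -0.8173; -0.8173 1.5529]
tr(P') = 9.4567


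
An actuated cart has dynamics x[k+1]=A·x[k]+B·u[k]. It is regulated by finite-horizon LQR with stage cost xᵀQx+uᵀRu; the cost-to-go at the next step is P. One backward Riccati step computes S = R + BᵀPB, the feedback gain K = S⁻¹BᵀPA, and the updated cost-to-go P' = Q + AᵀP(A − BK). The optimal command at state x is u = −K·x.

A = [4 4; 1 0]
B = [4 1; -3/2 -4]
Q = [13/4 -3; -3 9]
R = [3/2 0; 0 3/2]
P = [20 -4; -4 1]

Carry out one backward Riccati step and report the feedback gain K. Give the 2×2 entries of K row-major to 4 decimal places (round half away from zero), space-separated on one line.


BᵀP = [86.0000 -17.5000; 36.0000 -8.0000]
S = R + BᵀPB = [3/2 0; 0 3/2] + [370.2500 156.0000; 156.0000 68.0000] = [371.7500 156.0000; 156.0000 69.5000]
BᵀPA = [326.5000 344.0000; 136.0000 144.0000]
K = S⁻¹·BᵀPA = [0.9834 0.9623; -0.2506 -0.0880]
A−BK = [0.3169 0.2389; 1.4729 1.0915]
AᵀP(A−BK) = [1.9887 1.7833; 1.7833 1.6473]
P' = Q + AᵀP(A−BK) = [5.2387 -1.2167; -1.2167 10.6473]
tr(P') = 15.8860

0.9834 0.9623 -0.2506 -0.0880


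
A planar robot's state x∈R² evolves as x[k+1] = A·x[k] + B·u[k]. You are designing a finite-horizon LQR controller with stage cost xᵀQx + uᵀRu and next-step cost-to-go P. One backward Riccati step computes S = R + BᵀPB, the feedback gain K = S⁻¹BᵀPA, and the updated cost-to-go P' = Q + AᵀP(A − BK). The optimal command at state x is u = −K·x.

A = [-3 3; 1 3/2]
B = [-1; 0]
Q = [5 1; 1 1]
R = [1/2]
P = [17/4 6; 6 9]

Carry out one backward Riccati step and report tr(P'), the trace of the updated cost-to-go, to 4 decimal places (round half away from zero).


20.5658

BᵀP = [-4.2500 -6.0000]
S = R + BᵀPB = [1/2] + [4.2500] = [4.7500]
BᵀPA = [6.7500 -21.7500]
K = S⁻¹·BᵀPA = [1.4211 -4.5789]
A−BK = [-1.5789 -1.5789; 1.0000 1.5000]
AᵀP(A−BK) = [1.6579 -2.8421; -2.8421 12.9079]
P' = Q + AᵀP(A−BK) = [6.6579 -1.8421; -1.8421 13.9079]
tr(P') = 20.5658
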